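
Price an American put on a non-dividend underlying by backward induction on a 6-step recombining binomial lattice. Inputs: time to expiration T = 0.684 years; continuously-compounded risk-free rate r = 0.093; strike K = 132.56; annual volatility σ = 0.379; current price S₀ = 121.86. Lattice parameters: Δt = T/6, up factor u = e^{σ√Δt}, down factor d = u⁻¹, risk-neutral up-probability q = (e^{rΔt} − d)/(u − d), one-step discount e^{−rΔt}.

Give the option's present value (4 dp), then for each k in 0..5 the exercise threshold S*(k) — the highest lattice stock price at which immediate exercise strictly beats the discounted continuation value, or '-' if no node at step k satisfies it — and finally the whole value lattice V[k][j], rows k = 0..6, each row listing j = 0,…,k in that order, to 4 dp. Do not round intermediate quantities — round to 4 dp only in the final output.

Δt=0.11400  u=1.13651  d=0.87988  q=0.50958  discount=0.98945
step 6 (expiry): payoffs max(K−S,0) = 76.0124 59.5196 38.2165 10.7000 0.0000 0.0000 0.0000
step 5: (k=5,j=0): S=64.2671, (K−S)⁺=68.2929, hold=66.8950 ⇒ V=68.2929 exercise | (k=5,j=1): S=83.0114, (K−S)⁺=49.5486, hold=48.1507 ⇒ V=49.5486 exercise | (k=5,j=2): S=107.2227, (K−S)⁺=25.3373, hold=23.9394 ⇒ V=25.3373 exercise | (k=5,j=3): S=138.4955, (K−S)⁺=0.0000, hold=5.1921 ⇒ V=5.1921 continue | (k=5,j=4): S=178.8895, (K−S)⁺=0.0000, hold=0.0000 ⇒ V=0.0000 continue | (k=5,j=5): S=231.0649, (K−S)⁺=0.0000, hold=0.0000 ⇒ V=0.0000 continue  boundary S*=107.2227
step 4: (k=4,j=0): S=73.0404, (K−S)⁺=59.5196, hold=58.1217 ⇒ V=59.5196 exercise | (k=4,j=1): S=94.3435, (K−S)⁺=38.2165, hold=36.8185 ⇒ V=38.2165 exercise | (k=4,j=2): S=121.8600, (K−S)⁺=10.7000, hold=14.9127 ⇒ V=14.9127 continue | (k=4,j=3): S=157.4020, (K−S)⁺=0.0000, hold=2.5194 ⇒ V=2.5194 continue | (k=4,j=4): S=203.3103, (K−S)⁺=0.0000, hold=0.0000 ⇒ V=0.0000 continue  boundary S*=94.3435
step 3: (k=3,j=0): S=83.0114, (K−S)⁺=49.5486, hold=48.1507 ⇒ V=49.5486 exercise | (k=3,j=1): S=107.2227, (K−S)⁺=25.3373, hold=26.0634 ⇒ V=26.0634 continue | (k=3,j=2): S=138.4955, (K−S)⁺=0.0000, hold=8.5066 ⇒ V=8.5066 continue | (k=3,j=3): S=178.8895, (K−S)⁺=0.0000, hold=1.2225 ⇒ V=1.2225 continue  boundary S*=83.0114
step 2: (k=2,j=0): S=94.3435, (K−S)⁺=38.2165, hold=37.1846 ⇒ V=38.2165 exercise | (k=2,j=1): S=121.8600, (K−S)⁺=10.7000, hold=16.9362 ⇒ V=16.9362 continue | (k=2,j=2): S=157.4020, (K−S)⁺=0.0000, hold=4.7442 ⇒ V=4.7442 continue  boundary S*=94.3435
step 1: (k=1,j=0): S=107.2227, (K−S)⁺=25.3373, hold=27.0837 ⇒ V=27.0837 continue | (k=1,j=1): S=138.4955, (K−S)⁺=0.0000, hold=10.6103 ⇒ V=10.6103 continue  boundary S*=-
step 0: (k=0,j=0): S=121.8600, (K−S)⁺=10.7000, hold=18.4920 ⇒ V=18.4920 continue  boundary S*=-

price = 18.4920
boundary = - - 94.3435 83.0114 94.3435 107.2227
tree:
18.4920
27.0837 10.6103
38.2165 16.9362 4.7442
49.5486 26.0634 8.5066 1.2225
59.5196 38.2165 14.9127 2.5194 0.0000
68.2929 49.5486 25.3373 5.1921 0.0000 0.0000
76.0124 59.5196 38.2165 10.7000 0.0000 0.0000 0.0000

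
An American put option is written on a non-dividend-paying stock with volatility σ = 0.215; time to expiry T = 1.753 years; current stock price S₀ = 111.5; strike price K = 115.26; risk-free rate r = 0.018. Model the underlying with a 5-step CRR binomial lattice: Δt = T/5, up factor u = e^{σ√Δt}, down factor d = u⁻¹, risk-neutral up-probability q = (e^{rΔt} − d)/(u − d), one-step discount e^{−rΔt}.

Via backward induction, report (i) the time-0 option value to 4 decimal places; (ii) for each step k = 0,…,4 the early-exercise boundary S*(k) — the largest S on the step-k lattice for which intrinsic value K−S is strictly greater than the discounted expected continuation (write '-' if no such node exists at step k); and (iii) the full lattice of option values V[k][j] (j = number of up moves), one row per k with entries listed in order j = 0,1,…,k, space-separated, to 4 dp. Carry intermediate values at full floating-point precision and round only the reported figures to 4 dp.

params: Δt=0.35060 u=1.13576 d=0.88047 q=0.49301 e^(-rΔt)=0.99371
t_5 payoffs: 56.2621 39.1553 17.0881 0.0000 0.0000 0.0000
t_4: node(4,0) S=67.0076 payoff=48.2524 vs cont=47.5273 → 48.2524 [stop]  node(4,1) S=86.4369 payoff=28.8231 vs cont=28.0980 → 28.8231 [stop]  node(4,2) S=111.5000 payoff=3.7600 vs cont=8.6089 → 8.6089 [wait]  node(4,3) S=143.8303 payoff=0.0000 vs cont=0.0000 → 0.0000 [wait]  node(4,4) S=185.5350 payoff=0.0000 vs cont=0.0000 → 0.0000 [wait]  ⇒ S*(4)=86.4369
t_3: node(3,0) S=76.1047 payoff=39.1553 vs cont=38.4302 → 39.1553 [stop]  node(3,1) S=98.1719 payoff=17.0881 vs cont=18.7386 → 18.7386 [wait]  node(3,2) S=126.6376 payoff=0.0000 vs cont=4.3371 → 4.3371 [wait]  node(3,3) S=163.3571 payoff=0.0000 vs cont=0.0000 → 0.0000 [wait]  ⇒ S*(3)=76.1047
t_2: node(2,0) S=86.4369 payoff=28.8231 vs cont=28.9065 → 28.9065 [wait]  node(2,1) S=111.5000 payoff=3.7600 vs cont=11.5652 → 11.5652 [wait]  node(2,2) S=143.8303 payoff=0.0000 vs cont=2.1850 → 2.1850 [wait]  ⇒ S*(2)=-
t_1: node(1,0) S=98.1719 payoff=17.0881 vs cont=20.2290 → 20.2290 [wait]  node(1,1) S=126.6376 payoff=0.0000 vs cont=6.8970 → 6.8970 [wait]  ⇒ S*(1)=-
t_0: node(0,0) S=111.5000 payoff=3.7600 vs cont=13.5702 → 13.5702 [wait]  ⇒ S*(0)=-

price = 13.5702
boundary = - - - 76.1047 86.4369
tree:
13.5702
20.2290 6.8970
28.9065 11.5652 2.1850
39.1553 18.7386 4.3371 0.0000
48.2524 28.8231 8.6089 0.0000 0.0000
56.2621 39.1553 17.0881 0.0000 0.0000 0.0000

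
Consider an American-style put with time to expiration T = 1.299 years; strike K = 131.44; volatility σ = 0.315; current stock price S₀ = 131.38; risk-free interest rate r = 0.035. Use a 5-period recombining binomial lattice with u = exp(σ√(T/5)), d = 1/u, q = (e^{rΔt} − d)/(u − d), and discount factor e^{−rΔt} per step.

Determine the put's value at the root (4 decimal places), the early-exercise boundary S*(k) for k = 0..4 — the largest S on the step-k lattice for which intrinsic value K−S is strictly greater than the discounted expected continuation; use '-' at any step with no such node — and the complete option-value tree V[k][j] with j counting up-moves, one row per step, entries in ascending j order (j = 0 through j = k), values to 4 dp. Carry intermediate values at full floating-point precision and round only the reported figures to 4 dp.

price = 16.9785
boundary = - - - 81.1600 95.2952
tree:
16.9785
25.4541 8.4132
36.6860 14.1588 2.5490
50.2800 23.1251 5.0266 0.0000
62.3186 36.1448 9.9126 0.0000 0.0000
72.5714 50.2800 19.5477 0.0000 0.0000 0.0000

Δt=0.25980, u=1.17417, d=0.85167, q=0.48827, disc=e^(-rΔt)=0.99095
k=5 terminal: V=max(K-S,0) → 72.5714 50.2800 19.5477 0.0000 0.0000 0.0000
k=4: j=0 S=69.1214 intr=62.3186 cont=61.1288 V=62.3186[EX]; j=1 S=95.2952 intr=36.1448 cont=34.9551 V=36.1448[EX]; j=2 S=131.3800 intr=0.0600 cont=9.9126 V=9.9126[hold]; j=3 S=181.1288 intr=0.0000 cont=0.0000 V=0.0000[hold]; j=4 S=249.7157 intr=0.0000 cont=0.0000 V=0.0000[hold]  S*(4)=95.2952
k=3: j=0 S=81.1600 intr=50.2800 cont=49.0903 V=50.2800[EX]; j=1 S=111.8923 intr=19.5477 cont=23.1251 V=23.1251[hold]; j=2 S=154.2618 intr=0.0000 cont=5.0266 V=5.0266[hold]; j=3 S=212.6751 intr=0.0000 cont=0.0000 V=0.0000[hold]  S*(3)=81.1600
k=2: j=0 S=95.2952 intr=36.1448 cont=36.6860 V=36.6860[hold]; j=1 S=131.3800 intr=0.0600 cont=14.1588 V=14.1588[hold]; j=2 S=181.1288 intr=0.0000 cont=2.5490 V=2.5490[hold]  S*(2)=-
k=1: j=0 S=111.8923 intr=19.5477 cont=25.4541 V=25.4541[hold]; j=1 S=154.2618 intr=0.0000 cont=8.4132 V=8.4132[hold]  S*(1)=-
k=0: j=0 S=131.3800 intr=0.0600 cont=16.9785 V=16.9785[hold]  S*(0)=-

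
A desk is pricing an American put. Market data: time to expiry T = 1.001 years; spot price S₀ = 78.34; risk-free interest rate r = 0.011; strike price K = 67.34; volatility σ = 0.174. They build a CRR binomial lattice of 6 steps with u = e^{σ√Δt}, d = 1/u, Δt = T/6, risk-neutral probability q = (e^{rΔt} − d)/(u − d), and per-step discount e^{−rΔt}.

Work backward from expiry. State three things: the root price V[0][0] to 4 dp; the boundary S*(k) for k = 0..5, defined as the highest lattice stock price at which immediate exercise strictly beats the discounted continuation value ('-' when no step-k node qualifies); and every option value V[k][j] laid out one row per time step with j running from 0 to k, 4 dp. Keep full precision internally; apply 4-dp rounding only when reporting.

price = 1.0794
boundary = - - - - 58.9551 54.9105
tree:
1.0794
1.8747 0.2725
3.1899 0.5407 0.0000
5.2777 1.0730 0.0000 0.0000
8.3849 2.1293 0.0000 0.0000 0.0000
12.4295 4.2254 0.0000 0.0000 0.0000 0.0000
16.1966 8.3849 0.0000 0.0000 0.0000 0.0000 0.0000

Δt=0.16683, u=1.07366, d=0.93140, q=0.49515, disc=e^(-rΔt)=0.99817
k=6 terminal: V=max(K-S,0) → 16.1966 8.3849 0.0000 0.0000 0.0000 0.0000 0.0000
k=5: j=0 S=54.9105 intr=12.4295 cont=12.3060 V=12.4295[EX]; j=1 S=63.2975 intr=4.0425 cont=4.2254 V=4.2254[hold]; j=2 S=72.9656 intr=0.0000 cont=0.0000 V=0.0000[hold]; j=3 S=84.1103 intr=0.0000 cont=0.0000 V=0.0000[hold]; j=4 S=96.9573 intr=0.0000 cont=0.0000 V=0.0000[hold]; j=5 S=111.7665 intr=0.0000 cont=0.0000 V=0.0000[hold]  S*(5)=54.9105
k=4: j=0 S=58.9551 intr=8.3849 cont=8.3519 V=8.3849[EX]; j=1 S=67.9598 intr=0.0000 cont=2.1293 V=2.1293[hold]; j=2 S=78.3400 intr=0.0000 cont=0.0000 V=0.0000[hold]; j=3 S=90.3056 intr=0.0000 cont=0.0000 V=0.0000[hold]; j=4 S=104.0989 intr=0.0000 cont=0.0000 V=0.0000[hold]  S*(4)=58.9551
k=3: j=0 S=63.2975 intr=4.0425 cont=5.2777 V=5.2777[hold]; j=1 S=72.9656 intr=0.0000 cont=1.0730 V=1.0730[hold]; j=2 S=84.1103 intr=0.0000 cont=0.0000 V=0.0000[hold]; j=3 S=96.9573 intr=0.0000 cont=0.0000 V=0.0000[hold]  S*(3)=-
k=2: j=0 S=67.9598 intr=0.0000 cont=3.1899 V=3.1899[hold]; j=1 S=78.3400 intr=0.0000 cont=0.5407 V=0.5407[hold]; j=2 S=90.3056 intr=0.0000 cont=0.0000 V=0.0000[hold]  S*(2)=-
k=1: j=0 S=72.9656 intr=0.0000 cont=1.8747 V=1.8747[hold]; j=1 S=84.1103 intr=0.0000 cont=0.2725 V=0.2725[hold]  S*(1)=-
k=0: j=0 S=78.3400 intr=0.0000 cont=1.0794 V=1.0794[hold]  S*(0)=-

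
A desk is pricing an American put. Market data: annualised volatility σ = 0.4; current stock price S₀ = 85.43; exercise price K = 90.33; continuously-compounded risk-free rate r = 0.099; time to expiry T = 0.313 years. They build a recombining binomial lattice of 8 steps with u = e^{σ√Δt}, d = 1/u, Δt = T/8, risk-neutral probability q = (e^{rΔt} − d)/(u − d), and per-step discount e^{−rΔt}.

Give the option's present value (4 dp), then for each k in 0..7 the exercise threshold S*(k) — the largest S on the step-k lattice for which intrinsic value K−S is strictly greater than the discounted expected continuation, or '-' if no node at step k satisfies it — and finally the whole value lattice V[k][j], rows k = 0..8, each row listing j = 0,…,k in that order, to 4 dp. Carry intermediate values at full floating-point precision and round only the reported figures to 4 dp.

params: Δt=0.03913 u=1.08233 d=0.92393 q=0.50473 e^(-rΔt)=0.99613
t_8 payoffs: 44.9652 37.1875 28.0764 17.4031 4.9000 0.0000 0.0000 0.0000 0.0000
t_7: node(7,0) S=49.0999 payoff=41.2301 vs cont=40.8809 → 41.2301 [stop]  node(7,1) S=57.5179 payoff=32.8121 vs cont=32.4629 → 32.8121 [stop]  node(7,2) S=67.3792 payoff=22.9508 vs cont=22.6016 → 22.9508 [stop]  node(7,3) S=78.9312 payoff=11.3988 vs cont=11.0495 → 11.3988 [stop]  node(7,4) S=92.4638 payoff=0.0000 vs cont=2.4174 → 2.4174 [wait]  node(7,5) S=108.3165 payoff=0.0000 vs cont=0.0000 → 0.0000 [wait]  node(7,6) S=126.8872 payoff=0.0000 vs cont=0.0000 → 0.0000 [wait]  node(7,7) S=148.6417 payoff=0.0000 vs cont=0.0000 → 0.0000 [wait]  ⇒ S*(7)=78.9312
t_6: node(6,0) S=53.1425 payoff=37.1875 vs cont=36.8383 → 37.1875 [stop]  node(6,1) S=62.2536 payoff=28.0764 vs cont=27.7272 → 28.0764 [stop]  node(6,2) S=72.9269 payoff=17.4031 vs cont=17.0539 → 17.4031 [stop]  node(6,3) S=85.4300 payoff=4.9000 vs cont=6.8391 → 6.8391 [wait]  node(6,4) S=100.0768 payoff=0.0000 vs cont=1.1927 → 1.1927 [wait]  node(6,5) S=117.2347 payoff=0.0000 vs cont=0.0000 → 0.0000 [wait]  node(6,6) S=137.3343 payoff=0.0000 vs cont=0.0000 → 0.0000 [wait]  ⇒ S*(6)=72.9269
t_5: node(5,0) S=57.5179 payoff=32.8121 vs cont=32.4629 → 32.8121 [stop]  node(5,1) S=67.3792 payoff=22.9508 vs cont=22.6016 → 22.9508 [stop]  node(5,2) S=78.9312 payoff=11.3988 vs cont=12.0245 → 12.0245 [wait]  node(5,3) S=92.4638 payoff=0.0000 vs cont=3.9737 → 3.9737 [wait]  node(5,4) S=108.3165 payoff=0.0000 vs cont=0.5884 → 0.5884 [wait]  node(5,5) S=126.8872 payoff=0.0000 vs cont=0.0000 → 0.0000 [wait]  ⇒ S*(5)=67.3792
t_4: node(4,0) S=62.2536 payoff=28.0764 vs cont=27.7272 → 28.0764 [stop]  node(4,1) S=72.9269 payoff=17.4031 vs cont=17.3685 → 17.4031 [stop]  node(4,2) S=85.4300 payoff=4.9000 vs cont=7.9302 → 7.9302 [wait]  node(4,3) S=100.0768 payoff=0.0000 vs cont=2.2563 → 2.2563 [wait]  node(4,4) S=117.2347 payoff=0.0000 vs cont=0.2903 → 0.2903 [wait]  ⇒ S*(4)=72.9269
t_3: node(3,0) S=67.3792 payoff=22.9508 vs cont=22.6016 → 22.9508 [stop]  node(3,1) S=78.9312 payoff=11.3988 vs cont=12.5731 → 12.5731 [wait]  node(3,2) S=92.4638 payoff=0.0000 vs cont=5.0469 → 5.0469 [wait]  node(3,3) S=108.3165 payoff=0.0000 vs cont=1.2591 → 1.2591 [wait]  ⇒ S*(3)=67.3792
t_2: node(2,0) S=72.9269 payoff=17.4031 vs cont=17.6444 → 17.6444 [wait]  node(2,1) S=85.4300 payoff=4.9000 vs cont=8.7405 → 8.7405 [wait]  node(2,2) S=100.0768 payoff=0.0000 vs cont=3.1229 → 3.1229 [wait]  ⇒ S*(2)=-
t_1: node(1,0) S=78.9312 payoff=11.3988 vs cont=13.0995 → 13.0995 [wait]  node(1,1) S=92.4638 payoff=0.0000 vs cont=5.8823 → 5.8823 [wait]  ⇒ S*(1)=-
t_0: node(0,0) S=85.4300 payoff=4.9000 vs cont=9.4202 → 9.4202 [wait]  ⇒ S*(0)=-

price = 9.4202
boundary = - - - 67.3792 72.9269 67.3792 72.9269 78.9312
tree:
9.4202
13.0995 5.8823
17.6444 8.7405 3.1229
22.9508 12.5731 5.0469 1.2591
28.0764 17.4031 7.9302 2.2563 0.2903
32.8121 22.9508 12.0245 3.9737 0.5884 0.0000
37.1875 28.0764 17.4031 6.8391 1.1927 0.0000 0.0000
41.2301 32.8121 22.9508 11.3988 2.4174 0.0000 0.0000 0.0000
44.9652 37.1875 28.0764 17.4031 4.9000 0.0000 0.0000 0.0000 0.0000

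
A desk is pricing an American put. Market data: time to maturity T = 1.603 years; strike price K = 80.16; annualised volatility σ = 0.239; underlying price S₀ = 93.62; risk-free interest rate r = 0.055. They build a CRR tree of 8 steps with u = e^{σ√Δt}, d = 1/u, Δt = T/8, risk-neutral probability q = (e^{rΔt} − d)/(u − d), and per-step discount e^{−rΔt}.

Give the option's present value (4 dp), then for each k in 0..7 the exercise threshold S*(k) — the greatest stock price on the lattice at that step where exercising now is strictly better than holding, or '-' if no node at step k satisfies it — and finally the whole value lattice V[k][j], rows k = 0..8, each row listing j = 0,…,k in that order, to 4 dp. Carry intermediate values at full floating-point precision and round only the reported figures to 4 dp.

price = 3.3979
boundary = - - - - 61.0264 54.8347 61.0264 67.9173
tree:
3.3979
5.4763 1.5889
8.5928 2.7718 0.5520
13.0632 4.7291 1.0593 0.1047
19.1336 7.8461 2.0084 0.2228 0.0000
25.3253 12.5551 3.7507 0.4743 0.0000 0.0000
30.8888 19.1336 6.8676 1.0096 0.0000 0.0000 0.0000
35.8879 25.3253 12.2427 2.1488 0.0000 0.0000 0.0000 0.0000
40.3798 30.8888 19.1336 4.5737 0.0000 0.0000 0.0000 0.0000 0.0000

Δt=0.20037  u=1.11292  d=0.89854  q=0.52497  discount=0.98904
step 8 (expiry): payoffs max(K−S,0) = 40.3798 30.8888 19.1336 4.5737 0.0000 0.0000 0.0000 0.0000 0.0000
step 7: (k=7,j=0): S=44.2721, (K−S)⁺=35.8879, hold=35.0093 ⇒ V=35.8879 exercise | (k=7,j=1): S=54.8347, (K−S)⁺=25.3253, hold=24.4467 ⇒ V=25.3253 exercise | (k=7,j=2): S=67.9173, (K−S)⁺=12.2427, hold=11.3641 ⇒ V=12.2427 exercise | (k=7,j=3): S=84.1213, (K−S)⁺=0.0000, hold=2.1488 ⇒ V=2.1488 continue | (k=7,j=4): S=104.1913, (K−S)⁺=0.0000, hold=0.0000 ⇒ V=0.0000 continue | (k=7,j=5): S=129.0496, (K−S)⁺=0.0000, hold=0.0000 ⇒ V=0.0000 continue | (k=7,j=6): S=159.8387, (K−S)⁺=0.0000, hold=0.0000 ⇒ V=0.0000 continue | (k=7,j=7): S=197.9736, (K−S)⁺=0.0000, hold=0.0000 ⇒ V=0.0000 continue  boundary S*=67.9173
step 6: (k=6,j=0): S=49.2712, (K−S)⁺=30.8888, hold=30.0103 ⇒ V=30.8888 exercise | (k=6,j=1): S=61.0264, (K−S)⁺=19.1336, hold=18.2550 ⇒ V=19.1336 exercise | (k=6,j=2): S=75.5863, (K−S)⁺=4.5737, hold=6.8676 ⇒ V=6.8676 continue | (k=6,j=3): S=93.6200, (K−S)⁺=0.0000, hold=1.0096 ⇒ V=1.0096 continue | (k=6,j=4): S=115.9562, (K−S)⁺=0.0000, hold=0.0000 ⇒ V=0.0000 continue | (k=6,j=5): S=143.6214, (K−S)⁺=0.0000, hold=0.0000 ⇒ V=0.0000 continue | (k=6,j=6): S=177.8871, (K−S)⁺=0.0000, hold=0.0000 ⇒ V=0.0000 continue  boundary S*=61.0264
step 5: (k=5,j=0): S=54.8347, (K−S)⁺=25.3253, hold=24.4467 ⇒ V=25.3253 exercise | (k=5,j=1): S=67.9173, (K−S)⁺=12.2427, hold=12.5551 ⇒ V=12.5551 continue | (k=5,j=2): S=84.1213, (K−S)⁺=0.0000, hold=3.7507 ⇒ V=3.7507 continue | (k=5,j=3): S=104.1913, (K−S)⁺=0.0000, hold=0.4743 ⇒ V=0.4743 continue | (k=5,j=4): S=129.0496, (K−S)⁺=0.0000, hold=0.0000 ⇒ V=0.0000 continue | (k=5,j=5): S=159.8387, (K−S)⁺=0.0000, hold=0.0000 ⇒ V=0.0000 continue  boundary S*=54.8347
step 4: (k=4,j=0): S=61.0264, (K−S)⁺=19.1336, hold=18.4172 ⇒ V=19.1336 exercise | (k=4,j=1): S=75.5863, (K−S)⁺=4.5737, hold=7.8461 ⇒ V=7.8461 continue | (k=4,j=2): S=93.6200, (K−S)⁺=0.0000, hold=2.0084 ⇒ V=2.0084 continue | (k=4,j=3): S=115.9562, (K−S)⁺=0.0000, hold=0.2228 ⇒ V=0.2228 continue | (k=4,j=4): S=143.6214, (K−S)⁺=0.0000, hold=0.0000 ⇒ V=0.0000 continue  boundary S*=61.0264
step 3: (k=3,j=0): S=67.9173, (K−S)⁺=12.2427, hold=13.0632 ⇒ V=13.0632 continue | (k=3,j=1): S=84.1213, (K−S)⁺=0.0000, hold=4.7291 ⇒ V=4.7291 continue | (k=3,j=2): S=104.1913, (K−S)⁺=0.0000, hold=1.0593 ⇒ V=1.0593 continue | (k=3,j=3): S=129.0496, (K−S)⁺=0.0000, hold=0.1047 ⇒ V=0.1047 continue  boundary S*=-
step 2: (k=2,j=0): S=75.5863, (K−S)⁺=4.5737, hold=8.5928 ⇒ V=8.5928 continue | (k=2,j=1): S=93.6200, (K−S)⁺=0.0000, hold=2.7718 ⇒ V=2.7718 continue | (k=2,j=2): S=115.9562, (K−S)⁺=0.0000, hold=0.5520 ⇒ V=0.5520 continue  boundary S*=-
step 1: (k=1,j=0): S=84.1213, (K−S)⁺=0.0000, hold=5.4763 ⇒ V=5.4763 continue | (k=1,j=1): S=104.1913, (K−S)⁺=0.0000, hold=1.5889 ⇒ V=1.5889 continue  boundary S*=-
step 0: (k=0,j=0): S=93.6200, (K−S)⁺=0.0000, hold=3.3979 ⇒ V=3.3979 continue  boundary S*=-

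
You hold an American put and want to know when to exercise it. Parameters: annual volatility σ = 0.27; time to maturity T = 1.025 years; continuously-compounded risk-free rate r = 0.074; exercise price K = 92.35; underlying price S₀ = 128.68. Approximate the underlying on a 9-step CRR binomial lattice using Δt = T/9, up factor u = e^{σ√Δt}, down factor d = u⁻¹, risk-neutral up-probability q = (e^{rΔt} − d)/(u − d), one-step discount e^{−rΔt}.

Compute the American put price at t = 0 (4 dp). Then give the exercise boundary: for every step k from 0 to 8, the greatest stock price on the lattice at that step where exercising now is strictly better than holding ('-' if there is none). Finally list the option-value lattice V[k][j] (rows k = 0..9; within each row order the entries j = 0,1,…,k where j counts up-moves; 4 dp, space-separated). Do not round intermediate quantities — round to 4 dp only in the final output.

params: Δt=0.11389 u=1.09540 d=0.91291 q=0.52361 e^(-rΔt)=0.99161
t_9 payoffs: 35.6788 24.3504 10.7574 0.0000 0.0000 0.0000 0.0000 0.0000 0.0000 0.0000
t_8: node(8,0) S=62.0775 payoff=30.2725 vs cont=29.4974 → 30.2725 [stop]  node(8,1) S=74.4867 payoff=17.8633 vs cont=17.0883 → 17.8633 [stop]  node(8,2) S=89.3764 payoff=2.9736 vs cont=5.0817 → 5.0817 [wait]  node(8,3) S=107.2425 payoff=0.0000 vs cont=0.0000 → 0.0000 [wait]  node(8,4) S=128.6800 payoff=0.0000 vs cont=0.0000 → 0.0000 [wait]  node(8,5) S=154.4028 payoff=0.0000 vs cont=0.0000 → 0.0000 [wait]  node(8,6) S=185.2675 payoff=0.0000 vs cont=0.0000 → 0.0000 [wait]  node(8,7) S=222.3020 payoff=0.0000 vs cont=0.0000 → 0.0000 [wait]  node(8,8) S=266.7397 payoff=0.0000 vs cont=0.0000 → 0.0000 [wait]  ⇒ S*(8)=74.4867
t_7: node(7,0) S=67.9996 payoff=24.3504 vs cont=23.5753 → 24.3504 [stop]  node(7,1) S=81.5926 payoff=10.7574 vs cont=11.0769 → 11.0769 [wait]  node(7,2) S=97.9027 payoff=0.0000 vs cont=2.4005 → 2.4005 [wait]  node(7,3) S=117.4732 payoff=0.0000 vs cont=0.0000 → 0.0000 [wait]  node(7,4) S=140.9559 payoff=0.0000 vs cont=0.0000 → 0.0000 [wait]  node(7,5) S=169.1326 payoff=0.0000 vs cont=0.0000 → 0.0000 [wait]  node(7,6) S=202.9417 payoff=0.0000 vs cont=0.0000 → 0.0000 [wait]  node(7,7) S=243.5093 payoff=0.0000 vs cont=0.0000 → 0.0000 [wait]  ⇒ S*(7)=67.9996
t_6: node(6,0) S=74.4867 payoff=17.8633 vs cont=17.2542 → 17.8633 [stop]  node(6,1) S=89.3764 payoff=2.9736 vs cont=6.4790 → 6.4790 [wait]  node(6,2) S=107.2425 payoff=0.0000 vs cont=1.1340 → 1.1340 [wait]  node(6,3) S=128.6800 payoff=0.0000 vs cont=0.0000 → 0.0000 [wait]  node(6,4) S=154.4028 payoff=0.0000 vs cont=0.0000 → 0.0000 [wait]  node(6,5) S=185.2675 payoff=0.0000 vs cont=0.0000 → 0.0000 [wait]  node(6,6) S=222.3020 payoff=0.0000 vs cont=0.0000 → 0.0000 [wait]  ⇒ S*(6)=74.4867
t_5: node(5,0) S=81.5926 payoff=10.7574 vs cont=11.8024 → 11.8024 [wait]  node(5,1) S=97.9027 payoff=0.0000 vs cont=3.6494 → 3.6494 [wait]  node(5,2) S=117.4732 payoff=0.0000 vs cont=0.5357 → 0.5357 [wait]  node(5,3) S=140.9559 payoff=0.0000 vs cont=0.0000 → 0.0000 [wait]  node(5,4) S=169.1326 payoff=0.0000 vs cont=0.0000 → 0.0000 [wait]  node(5,5) S=202.9417 payoff=0.0000 vs cont=0.0000 → 0.0000 [wait]  ⇒ S*(5)=-
t_4: node(4,0) S=89.3764 payoff=2.9736 vs cont=7.4702 → 7.4702 [wait]  node(4,1) S=107.2425 payoff=0.0000 vs cont=2.0021 → 2.0021 [wait]  node(4,2) S=128.6800 payoff=0.0000 vs cont=0.2530 → 0.2530 [wait]  node(4,3) S=154.4028 payoff=0.0000 vs cont=0.0000 → 0.0000 [wait]  node(4,4) S=185.2675 payoff=0.0000 vs cont=0.0000 → 0.0000 [wait]  ⇒ S*(4)=-
t_3: node(3,0) S=97.9027 payoff=0.0000 vs cont=4.5683 → 4.5683 [wait]  node(3,1) S=117.4732 payoff=0.0000 vs cont=1.0771 → 1.0771 [wait]  node(3,2) S=140.9559 payoff=0.0000 vs cont=0.1195 → 0.1195 [wait]  node(3,3) S=169.1326 payoff=0.0000 vs cont=0.0000 → 0.0000 [wait]  ⇒ S*(3)=-
t_2: node(2,0) S=107.2425 payoff=0.0000 vs cont=2.7173 → 2.7173 [wait]  node(2,1) S=128.6800 payoff=0.0000 vs cont=0.5709 → 0.5709 [wait]  node(2,2) S=154.4028 payoff=0.0000 vs cont=0.0565 → 0.0565 [wait]  ⇒ S*(2)=-
t_1: node(1,0) S=117.4732 payoff=0.0000 vs cont=1.5800 → 1.5800 [wait]  node(1,1) S=140.9559 payoff=0.0000 vs cont=0.2990 → 0.2990 [wait]  ⇒ S*(1)=-
t_0: node(0,0) S=128.6800 payoff=0.0000 vs cont=0.9016 → 0.9016 [wait]  ⇒ S*(0)=-

price = 0.9016
boundary = - - - - - - 74.4867 67.9996 74.4867
tree:
0.9016
1.5800 0.2990
2.7173 0.5709 0.0565
4.5683 1.0771 0.1195 0.0000
7.4702 2.0021 0.2530 0.0000 0.0000
11.8024 3.6494 0.5357 0.0000 0.0000 0.0000
17.8633 6.4790 1.1340 0.0000 0.0000 0.0000 0.0000
24.3504 11.0769 2.4005 0.0000 0.0000 0.0000 0.0000 0.0000
30.2725 17.8633 5.0817 0.0000 0.0000 0.0000 0.0000 0.0000 0.0000
35.6788 24.3504 10.7574 0.0000 0.0000 0.0000 0.0000 0.0000 0.0000 0.0000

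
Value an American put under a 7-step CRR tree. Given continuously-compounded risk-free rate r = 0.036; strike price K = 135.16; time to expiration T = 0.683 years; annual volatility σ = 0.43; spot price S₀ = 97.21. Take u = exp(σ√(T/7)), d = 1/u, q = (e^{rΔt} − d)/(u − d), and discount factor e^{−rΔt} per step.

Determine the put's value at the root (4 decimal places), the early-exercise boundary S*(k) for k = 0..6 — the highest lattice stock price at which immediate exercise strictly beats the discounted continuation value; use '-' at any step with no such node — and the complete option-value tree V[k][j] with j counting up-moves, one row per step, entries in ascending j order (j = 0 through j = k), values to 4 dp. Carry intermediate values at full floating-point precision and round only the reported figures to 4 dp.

Δt=0.09757  u=1.14375  d=0.87431  q=0.47953  discount=0.99649
step 7 (expiry): payoffs max(K−S,0) = 97.1953 85.4955 70.1901 50.1680 23.9756 0.0000 0.0000 0.0000
step 6: (k=6,j=0): S=43.4223, (K−S)⁺=91.7377, hold=91.2637 ⇒ V=91.7377 exercise | (k=6,j=1): S=56.8040, (K−S)⁺=78.3560, hold=77.8821 ⇒ V=78.3560 exercise | (k=6,j=2): S=74.3096, (K−S)⁺=60.8504, hold=60.3765 ⇒ V=60.8504 exercise | (k=6,j=3): S=97.2100, (K−S)⁺=37.9500, hold=37.4761 ⇒ V=37.9500 exercise | (k=6,j=4): S=127.1677, (K−S)⁺=7.9923, hold=12.4348 ⇒ V=12.4348 continue | (k=6,j=5): S=166.3577, (K−S)⁺=0.0000, hold=0.0000 ⇒ V=0.0000 continue | (k=6,j=6): S=217.6250, (K−S)⁺=0.0000, hold=0.0000 ⇒ V=0.0000 continue  boundary S*=97.2100
step 5: (k=5,j=0): S=49.6645, (K−S)⁺=85.4955, hold=85.0216 ⇒ V=85.4955 exercise | (k=5,j=1): S=64.9699, (K−S)⁺=70.1901, hold=69.7162 ⇒ V=70.1901 exercise | (k=5,j=2): S=84.9920, (K−S)⁺=50.1680, hold=49.6941 ⇒ V=50.1680 exercise | (k=5,j=3): S=111.1844, (K−S)⁺=23.9756, hold=25.6245 ⇒ V=25.6245 continue | (k=5,j=4): S=145.4487, (K−S)⁺=0.0000, hold=6.4492 ⇒ V=6.4492 continue | (k=5,j=5): S=190.2724, (K−S)⁺=0.0000, hold=0.0000 ⇒ V=0.0000 continue  boundary S*=84.9920
step 4: (k=4,j=0): S=56.8040, (K−S)⁺=78.3560, hold=77.8821 ⇒ V=78.3560 exercise | (k=4,j=1): S=74.3096, (K−S)⁺=60.8504, hold=60.3765 ⇒ V=60.8504 exercise | (k=4,j=2): S=97.2100, (K−S)⁺=37.9500, hold=38.2640 ⇒ V=38.2640 continue | (k=4,j=3): S=127.1677, (K−S)⁺=7.9923, hold=16.3718 ⇒ V=16.3718 continue | (k=4,j=4): S=166.3577, (K−S)⁺=0.0000, hold=3.3449 ⇒ V=3.3449 continue  boundary S*=74.3096
step 3: (k=3,j=0): S=64.9699, (K−S)⁺=70.1901, hold=69.7162 ⇒ V=70.1901 exercise | (k=3,j=1): S=84.9920, (K−S)⁺=50.1680, hold=49.8441 ⇒ V=50.1680 exercise | (k=3,j=2): S=111.1844, (K−S)⁺=23.9756, hold=27.6687 ⇒ V=27.6687 continue | (k=3,j=3): S=145.4487, (K−S)⁺=0.0000, hold=10.0895 ⇒ V=10.0895 continue  boundary S*=84.9920
step 2: (k=2,j=0): S=74.3096, (K−S)⁺=60.8504, hold=60.3765 ⇒ V=60.8504 exercise | (k=2,j=1): S=97.2100, (K−S)⁺=37.9500, hold=39.2408 ⇒ V=39.2408 continue | (k=2,j=2): S=127.1677, (K−S)⁺=7.9923, hold=19.1714 ⇒ V=19.1714 continue  boundary S*=74.3096
step 1: (k=1,j=0): S=84.9920, (K−S)⁺=50.1680, hold=50.3109 ⇒ V=50.3109 continue | (k=1,j=1): S=111.1844, (K−S)⁺=23.9756, hold=29.5131 ⇒ V=29.5131 continue  boundary S*=-
step 0: (k=0,j=0): S=97.2100, (K−S)⁺=37.9500, hold=40.1963 ⇒ V=40.1963 continue  boundary S*=-

price = 40.1963
boundary = - - 74.3096 84.9920 74.3096 84.9920 97.2100
tree:
40.1963
50.3109 29.5131
60.8504 39.2408 19.1714
70.1901 50.1680 27.6687 10.0895
78.3560 60.8504 38.2640 16.3718 3.3449
85.4955 70.1901 50.1680 25.6245 6.4492 0.0000
91.7377 78.3560 60.8504 37.9500 12.4348 0.0000 0.0000
97.1953 85.4955 70.1901 50.1680 23.9756 0.0000 0.0000 0.0000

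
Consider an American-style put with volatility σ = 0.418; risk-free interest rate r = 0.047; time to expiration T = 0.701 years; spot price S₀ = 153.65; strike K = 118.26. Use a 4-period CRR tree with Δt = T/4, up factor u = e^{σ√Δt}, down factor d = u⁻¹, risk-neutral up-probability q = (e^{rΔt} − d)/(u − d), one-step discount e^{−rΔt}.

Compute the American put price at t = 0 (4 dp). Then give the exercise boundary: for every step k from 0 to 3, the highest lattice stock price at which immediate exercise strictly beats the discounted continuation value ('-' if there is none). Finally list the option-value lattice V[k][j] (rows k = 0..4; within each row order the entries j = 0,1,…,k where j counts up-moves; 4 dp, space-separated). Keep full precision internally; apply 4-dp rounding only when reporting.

params: Δt=0.17525 u=1.19123 d=0.83947 q=0.47988 e^(-rΔt)=0.99180
t_4 payoffs: 41.9556 9.9818 0.0000 0.0000 0.0000
t_3: node(3,0) S=90.8961 payoff=27.3639 vs cont=26.3938 → 27.3639 [stop]  node(3,1) S=128.9843 payoff=0.0000 vs cont=5.1492 → 5.1492 [wait]  node(3,2) S=183.0326 payoff=0.0000 vs cont=0.0000 → 0.0000 [wait]  node(3,3) S=259.7287 payoff=0.0000 vs cont=0.0000 → 0.0000 [wait]  ⇒ S*(3)=90.8961
t_2: node(2,0) S=108.2782 payoff=9.9818 vs cont=16.5666 → 16.5666 [wait]  node(2,1) S=153.6500 payoff=0.0000 vs cont=2.6562 → 2.6562 [wait]  node(2,2) S=218.0340 payoff=0.0000 vs cont=0.0000 → 0.0000 [wait]  ⇒ S*(2)=-
t_1: node(1,0) S=128.9843 payoff=0.0000 vs cont=9.8102 → 9.8102 [wait]  node(1,1) S=183.0326 payoff=0.0000 vs cont=1.3702 → 1.3702 [wait]  ⇒ S*(1)=-
t_0: node(0,0) S=153.6500 payoff=0.0000 vs cont=5.7128 → 5.7128 [wait]  ⇒ S*(0)=-

price = 5.7128
boundary = - - - 90.8961
tree:
5.7128
9.8102 1.3702
16.5666 2.6562 0.0000
27.3639 5.1492 0.0000 0.0000
41.9556 9.9818 0.0000 0.0000 0.0000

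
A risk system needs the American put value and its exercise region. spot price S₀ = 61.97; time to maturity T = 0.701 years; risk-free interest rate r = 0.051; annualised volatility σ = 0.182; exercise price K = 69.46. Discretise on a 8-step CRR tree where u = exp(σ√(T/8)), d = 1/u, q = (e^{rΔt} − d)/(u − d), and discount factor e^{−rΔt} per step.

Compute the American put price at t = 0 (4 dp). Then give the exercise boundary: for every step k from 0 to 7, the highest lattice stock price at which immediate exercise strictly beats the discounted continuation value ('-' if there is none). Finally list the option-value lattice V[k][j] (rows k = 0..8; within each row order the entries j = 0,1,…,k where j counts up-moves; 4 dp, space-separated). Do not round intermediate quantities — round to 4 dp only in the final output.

price = 7.7918
boundary = - 58.7197 55.6399 58.7197 61.9700 58.7197 61.9700 65.4002
tree:
7.7918
10.7403 5.2230
13.8201 7.6355 3.1113
16.7384 10.7403 4.9257 1.5163
19.5036 13.8201 7.4900 2.6759 0.4929
22.1237 16.7384 10.7403 4.5788 0.9982 0.0456
24.6065 19.5036 13.8201 7.4900 2.0160 0.0971 0.0000
26.9590 22.1237 16.7384 10.7403 4.0598 0.2066 0.0000 0.0000
29.1882 24.6065 19.5036 13.8201 7.4900 0.4398 0.0000 0.0000 0.0000

Δt=0.08762  u=1.05535  d=0.94755  q=0.52808  discount=0.99554
step 8 (expiry): payoffs max(K−S,0) = 29.1882 24.6065 19.5036 13.8201 7.4900 0.4398 0.0000 0.0000 0.0000
step 7: (k=7,j=0): S=42.5010, (K−S)⁺=26.9590, hold=26.6493 ⇒ V=26.9590 exercise | (k=7,j=1): S=47.3363, (K−S)⁺=22.1237, hold=21.8140 ⇒ V=22.1237 exercise | (k=7,j=2): S=52.7216, (K−S)⁺=16.7384, hold=16.4286 ⇒ V=16.7384 exercise | (k=7,j=3): S=58.7197, (K−S)⁺=10.7403, hold=10.4306 ⇒ V=10.7403 exercise | (k=7,j=4): S=65.4002, (K−S)⁺=4.0598, hold=3.7501 ⇒ V=4.0598 exercise | (k=7,j=5): S=72.8407, (K−S)⁺=0.0000, hold=0.2066 ⇒ V=0.2066 continue | (k=7,j=6): S=81.1277, (K−S)⁺=0.0000, hold=0.0000 ⇒ V=0.0000 continue | (k=7,j=7): S=90.3575, (K−S)⁺=0.0000, hold=0.0000 ⇒ V=0.0000 continue  boundary S*=65.4002
step 6: (k=6,j=0): S=44.8535, (K−S)⁺=24.6065, hold=24.2968 ⇒ V=24.6065 exercise | (k=6,j=1): S=49.9564, (K−S)⁺=19.5036, hold=19.1938 ⇒ V=19.5036 exercise | (k=6,j=2): S=55.6399, (K−S)⁺=13.8201, hold=13.5104 ⇒ V=13.8201 exercise | (k=6,j=3): S=61.9700, (K−S)⁺=7.4900, hold=7.1803 ⇒ V=7.4900 exercise | (k=6,j=4): S=69.0202, (K−S)⁺=0.4398, hold=2.0160 ⇒ V=2.0160 continue | (k=6,j=5): S=76.8726, (K−S)⁺=0.0000, hold=0.0971 ⇒ V=0.0971 continue | (k=6,j=6): S=85.6183, (K−S)⁺=0.0000, hold=0.0000 ⇒ V=0.0000 continue  boundary S*=61.9700
step 5: (k=5,j=0): S=47.3363, (K−S)⁺=22.1237, hold=21.8140 ⇒ V=22.1237 exercise | (k=5,j=1): S=52.7216, (K−S)⁺=16.7384, hold=16.4286 ⇒ V=16.7384 exercise | (k=5,j=2): S=58.7197, (K−S)⁺=10.7403, hold=10.4306 ⇒ V=10.7403 exercise | (k=5,j=3): S=65.4002, (K−S)⁺=4.0598, hold=4.5788 ⇒ V=4.5788 continue | (k=5,j=4): S=72.8407, (K−S)⁺=0.0000, hold=0.9982 ⇒ V=0.9982 continue | (k=5,j=5): S=81.1277, (K−S)⁺=0.0000, hold=0.0456 ⇒ V=0.0456 continue  boundary S*=58.7197
step 4: (k=4,j=0): S=49.9564, (K−S)⁺=19.5036, hold=19.1938 ⇒ V=19.5036 exercise | (k=4,j=1): S=55.6399, (K−S)⁺=13.8201, hold=13.5104 ⇒ V=13.8201 exercise | (k=4,j=2): S=61.9700, (K−S)⁺=7.4900, hold=7.4531 ⇒ V=7.4900 exercise | (k=4,j=3): S=69.0202, (K−S)⁺=0.4398, hold=2.6759 ⇒ V=2.6759 continue | (k=4,j=4): S=76.8726, (K−S)⁺=0.0000, hold=0.4929 ⇒ V=0.4929 continue  boundary S*=61.9700
step 3: (k=3,j=0): S=52.7216, (K−S)⁺=16.7384, hold=16.4286 ⇒ V=16.7384 exercise | (k=3,j=1): S=58.7197, (K−S)⁺=10.7403, hold=10.4306 ⇒ V=10.7403 exercise | (k=3,j=2): S=65.4002, (K−S)⁺=4.0598, hold=4.9257 ⇒ V=4.9257 continue | (k=3,j=3): S=72.8407, (K−S)⁺=0.0000, hold=1.5163 ⇒ V=1.5163 continue  boundary S*=58.7197
step 2: (k=2,j=0): S=55.6399, (K−S)⁺=13.8201, hold=13.5104 ⇒ V=13.8201 exercise | (k=2,j=1): S=61.9700, (K−S)⁺=7.4900, hold=7.6355 ⇒ V=7.6355 continue | (k=2,j=2): S=69.0202, (K−S)⁺=0.4398, hold=3.1113 ⇒ V=3.1113 continue  boundary S*=55.6399
step 1: (k=1,j=0): S=58.7197, (K−S)⁺=10.7403, hold=10.5071 ⇒ V=10.7403 exercise | (k=1,j=1): S=65.4002, (K−S)⁺=4.0598, hold=5.2230 ⇒ V=5.2230 continue  boundary S*=58.7197
step 0: (k=0,j=0): S=61.9700, (K−S)⁺=7.4900, hold=7.7918 ⇒ V=7.7918 continue  boundary S*=-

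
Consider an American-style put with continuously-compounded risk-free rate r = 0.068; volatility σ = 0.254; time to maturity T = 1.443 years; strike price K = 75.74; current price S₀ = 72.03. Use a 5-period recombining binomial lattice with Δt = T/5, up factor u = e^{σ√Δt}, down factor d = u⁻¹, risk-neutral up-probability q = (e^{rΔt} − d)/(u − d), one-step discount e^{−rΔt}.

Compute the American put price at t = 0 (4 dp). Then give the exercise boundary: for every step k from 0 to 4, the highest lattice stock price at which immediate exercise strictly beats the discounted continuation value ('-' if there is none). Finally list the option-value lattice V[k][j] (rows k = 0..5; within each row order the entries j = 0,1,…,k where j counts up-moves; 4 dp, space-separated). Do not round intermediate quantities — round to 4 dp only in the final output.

Δt=0.28860, u=1.14620, d=0.87245, q=0.53834, disc=e^(-rΔt)=0.98057
k=5 terminal: V=max(K-S,0) → 39.3309 27.9066 12.8976 0.0000 0.0000 0.0000
k=4: j=0 S=41.7322 intr=34.0078 cont=32.5359 V=34.0078[EX]; j=1 S=54.8267 intr=20.9133 cont=19.4414 V=20.9133[EX]; j=2 S=72.0300 intr=3.7100 cont=5.8386 V=5.8386[hold]; j=3 S=94.6313 intr=0.0000 cont=0.0000 V=0.0000[hold]; j=4 S=124.3243 intr=0.0000 cont=0.0000 V=0.0000[hold]  S*(4)=54.8267
k=3: j=0 S=47.8334 intr=27.9066 cont=26.4347 V=27.9066[EX]; j=1 S=62.8424 intr=12.8976 cont=12.5494 V=12.8976[EX]; j=2 S=82.5608 intr=0.0000 cont=2.6431 V=2.6431[hold]; j=3 S=108.4664 intr=0.0000 cont=0.0000 V=0.0000[hold]  S*(3)=62.8424
k=2: j=0 S=54.8267 intr=20.9133 cont=19.4414 V=20.9133[EX]; j=1 S=72.0300 intr=3.7100 cont=7.2339 V=7.2339[hold]; j=2 S=94.6313 intr=0.0000 cont=1.1965 V=1.1965[hold]  S*(2)=54.8267
k=1: j=0 S=62.8424 intr=12.8976 cont=13.2859 V=13.2859[hold]; j=1 S=82.5608 intr=0.0000 cont=3.9063 V=3.9063[hold]  S*(1)=-
k=0: j=0 S=72.0300 intr=3.7100 cont=8.0765 V=8.0765[hold]  S*(0)=-

price = 8.0765
boundary = - - 54.8267 62.8424 54.8267
tree:
8.0765
13.2859 3.9063
20.9133 7.2339 1.1965
27.9066 12.8976 2.6431 0.0000
34.0078 20.9133 5.8386 0.0000 0.0000
39.3309 27.9066 12.8976 0.0000 0.0000 0.0000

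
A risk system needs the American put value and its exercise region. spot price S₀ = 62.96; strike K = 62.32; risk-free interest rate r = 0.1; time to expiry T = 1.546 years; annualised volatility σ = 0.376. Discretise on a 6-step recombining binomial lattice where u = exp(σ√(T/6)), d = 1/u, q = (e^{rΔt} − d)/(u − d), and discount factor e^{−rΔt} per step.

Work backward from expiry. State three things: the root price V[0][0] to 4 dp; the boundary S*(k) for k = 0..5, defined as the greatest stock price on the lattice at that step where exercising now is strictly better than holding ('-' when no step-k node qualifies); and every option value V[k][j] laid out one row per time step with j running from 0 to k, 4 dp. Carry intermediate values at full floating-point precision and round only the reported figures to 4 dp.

price = 7.5803
boundary = - - 42.9818 35.5136 42.9818 52.0205
tree:
7.5803
12.3389 3.5748
19.3382 6.5071 1.0517
26.8064 11.4802 2.2501 0.0000
32.9769 19.3382 4.8140 0.0000 0.0000
38.0754 26.8064 10.2995 0.0000 0.0000 0.0000
42.2879 32.9769 19.3382 0.0000 0.0000 0.0000 0.0000

params: Δt=0.25767 u=1.21029 d=0.82625 q=0.52039 e^(-rΔt)=0.97456
t_6 payoffs: 42.2879 32.9769 19.3382 0.0000 0.0000 0.0000 0.0000
t_5: node(5,0) S=24.2446 payoff=38.0754 vs cont=36.4901 → 38.0754 [stop]  node(5,1) S=35.5136 payoff=26.8064 vs cont=25.2211 → 26.8064 [stop]  node(5,2) S=52.0205 payoff=10.2995 vs cont=9.0388 → 10.2995 [stop]  node(5,3) S=76.1999 payoff=0.0000 vs cont=0.0000 → 0.0000 [wait]  node(5,4) S=111.6180 payoff=0.0000 vs cont=0.0000 → 0.0000 [wait]  node(5,5) S=163.4985 payoff=0.0000 vs cont=0.0000 → 0.0000 [wait]  ⇒ S*(5)=52.0205
t_4: node(4,0) S=29.3431 payoff=32.9769 vs cont=31.3917 → 32.9769 [stop]  node(4,1) S=42.9818 payoff=19.3382 vs cont=17.7529 → 19.3382 [stop]  node(4,2) S=62.9600 payoff=0.0000 vs cont=4.8140 → 4.8140 [wait]  node(4,3) S=92.2241 payoff=0.0000 vs cont=0.0000 → 0.0000 [wait]  node(4,4) S=135.0903 payoff=0.0000 vs cont=0.0000 → 0.0000 [wait]  ⇒ S*(4)=42.9818
t_3: node(3,0) S=35.5136 payoff=26.8064 vs cont=25.2211 → 26.8064 [stop]  node(3,1) S=52.0205 payoff=10.2995 vs cont=11.4802 → 11.4802 [wait]  node(3,2) S=76.1999 payoff=0.0000 vs cont=2.2501 → 2.2501 [wait]  node(3,3) S=111.6180 payoff=0.0000 vs cont=0.0000 → 0.0000 [wait]  ⇒ S*(3)=35.5136
t_2: node(2,0) S=42.9818 payoff=19.3382 vs cont=18.3517 → 19.3382 [stop]  node(2,1) S=62.9600 payoff=0.0000 vs cont=6.5071 → 6.5071 [wait]  node(2,2) S=92.2241 payoff=0.0000 vs cont=1.0517 → 1.0517 [wait]  ⇒ S*(2)=42.9818
t_1: node(1,0) S=52.0205 payoff=10.2995 vs cont=12.3389 → 12.3389 [wait]  node(1,1) S=76.1999 payoff=0.0000 vs cont=3.5748 → 3.5748 [wait]  ⇒ S*(1)=-
t_0: node(0,0) S=62.9600 payoff=0.0000 vs cont=7.5803 → 7.5803 [wait]  ⇒ S*(0)=-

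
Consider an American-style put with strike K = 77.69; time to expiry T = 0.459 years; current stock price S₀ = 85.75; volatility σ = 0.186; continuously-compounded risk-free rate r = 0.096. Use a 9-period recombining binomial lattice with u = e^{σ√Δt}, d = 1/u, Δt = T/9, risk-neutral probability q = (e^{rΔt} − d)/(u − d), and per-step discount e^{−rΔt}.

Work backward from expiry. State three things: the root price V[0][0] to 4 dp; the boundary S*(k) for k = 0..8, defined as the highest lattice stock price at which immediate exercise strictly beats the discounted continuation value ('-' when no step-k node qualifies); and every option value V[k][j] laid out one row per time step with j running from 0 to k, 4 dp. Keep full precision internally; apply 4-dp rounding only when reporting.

params: Δt=0.05100 u=1.04290 d=0.95887 q=0.54791 e^(-rΔt)=0.99512
t_9 payoffs: 18.9340 13.7846 8.1840 2.0926 0.0000 0.0000 0.0000 0.0000 0.0000 0.0000
t_8: node(8,0) S=61.2766 payoff=16.4134 vs cont=16.0339 → 16.4134 [stop]  node(8,1) S=66.6469 payoff=11.0431 vs cont=10.6637 → 11.0431 [stop]  node(8,2) S=72.4877 payoff=5.2023 vs cont=4.8228 → 5.2023 [stop]  node(8,3) S=78.8405 payoff=0.0000 vs cont=0.9414 → 0.9414 [wait]  node(8,4) S=85.7500 payoff=0.0000 vs cont=0.0000 → 0.0000 [wait]  node(8,5) S=93.2651 payoff=0.0000 vs cont=0.0000 → 0.0000 [wait]  node(8,6) S=101.4387 payoff=0.0000 vs cont=0.0000 → 0.0000 [wait]  node(8,7) S=110.3287 payoff=0.0000 vs cont=0.0000 → 0.0000 [wait]  node(8,8) S=119.9978 payoff=0.0000 vs cont=0.0000 → 0.0000 [wait]  ⇒ S*(8)=72.4877
t_7: node(7,0) S=63.9054 payoff=13.7846 vs cont=13.4052 → 13.7846 [stop]  node(7,1) S=69.5060 payoff=8.1840 vs cont=7.8046 → 8.1840 [stop]  node(7,2) S=75.5974 payoff=2.0926 vs cont=2.8537 → 2.8537 [wait]  node(7,3) S=82.2227 payoff=0.0000 vs cont=0.4235 → 0.4235 [wait]  node(7,4) S=89.4286 payoff=0.0000 vs cont=0.0000 → 0.0000 [wait]  node(7,5) S=97.2661 payoff=0.0000 vs cont=0.0000 → 0.0000 [wait]  node(7,6) S=105.7904 payoff=0.0000 vs cont=0.0000 → 0.0000 [wait]  node(7,7) S=115.0618 payoff=0.0000 vs cont=0.0000 → 0.0000 [wait]  ⇒ S*(7)=69.5060
t_6: node(6,0) S=66.6469 payoff=11.0431 vs cont=10.6637 → 11.0431 [stop]  node(6,1) S=72.4877 payoff=5.2023 vs cont=5.2378 → 5.2378 [wait]  node(6,2) S=78.8405 payoff=0.0000 vs cont=1.5148 → 1.5148 [wait]  node(6,3) S=85.7500 payoff=0.0000 vs cont=0.1905 → 0.1905 [wait]  node(6,4) S=93.2651 payoff=0.0000 vs cont=0.0000 → 0.0000 [wait]  node(6,5) S=101.4387 payoff=0.0000 vs cont=0.0000 → 0.0000 [wait]  node(6,6) S=110.3287 payoff=0.0000 vs cont=0.0000 → 0.0000 [wait]  ⇒ S*(6)=66.6469
t_5: node(5,0) S=69.5060 payoff=8.1840 vs cont=7.8240 → 8.1840 [stop]  node(5,1) S=75.5974 payoff=2.0926 vs cont=3.1823 → 3.1823 [wait]  node(5,2) S=82.2227 payoff=0.0000 vs cont=0.7854 → 0.7854 [wait]  node(5,3) S=89.4286 payoff=0.0000 vs cont=0.0857 → 0.0857 [wait]  node(5,4) S=97.2661 payoff=0.0000 vs cont=0.0000 → 0.0000 [wait]  node(5,5) S=105.7904 payoff=0.0000 vs cont=0.0000 → 0.0000 [wait]  ⇒ S*(5)=69.5060
t_4: node(4,0) S=72.4877 payoff=5.2023 vs cont=5.4170 → 5.4170 [wait]  node(4,1) S=78.8405 payoff=0.0000 vs cont=1.8599 → 1.8599 [wait]  node(4,2) S=85.7500 payoff=0.0000 vs cont=0.4001 → 0.4001 [wait]  node(4,3) S=93.2651 payoff=0.0000 vs cont=0.0386 → 0.0386 [wait]  node(4,4) S=101.4387 payoff=0.0000 vs cont=0.0000 → 0.0000 [wait]  ⇒ S*(4)=-
t_3: node(3,0) S=75.5974 payoff=2.0926 vs cont=3.4511 → 3.4511 [wait]  node(3,1) S=82.2227 payoff=0.0000 vs cont=1.0549 → 1.0549 [wait]  node(3,2) S=89.4286 payoff=0.0000 vs cont=0.2010 → 0.2010 [wait]  node(3,3) S=97.2661 payoff=0.0000 vs cont=0.0174 → 0.0174 [wait]  ⇒ S*(3)=-
t_2: node(2,0) S=78.8405 payoff=0.0000 vs cont=2.1278 → 2.1278 [wait]  node(2,1) S=85.7500 payoff=0.0000 vs cont=0.5842 → 0.5842 [wait]  node(2,2) S=93.2651 payoff=0.0000 vs cont=0.0999 → 0.0999 [wait]  ⇒ S*(2)=-
t_1: node(1,0) S=82.2227 payoff=0.0000 vs cont=1.2758 → 1.2758 [wait]  node(1,1) S=89.4286 payoff=0.0000 vs cont=0.3173 → 0.3173 [wait]  ⇒ S*(1)=-
t_0: node(0,0) S=85.7500 payoff=0.0000 vs cont=0.7469 → 0.7469 [wait]  ⇒ S*(0)=-

price = 0.7469
boundary = - - - - - 69.5060 66.6469 69.5060 72.4877
tree:
0.7469
1.2758 0.3173
2.1278 0.5842 0.0999
3.4511 1.0549 0.2010 0.0174
5.4170 1.8599 0.4001 0.0386 0.0000
8.1840 3.1823 0.7854 0.0857 0.0000 0.0000
11.0431 5.2378 1.5148 0.1905 0.0000 0.0000 0.0000
13.7846 8.1840 2.8537 0.4235 0.0000 0.0000 0.0000 0.0000
16.4134 11.0431 5.2023 0.9414 0.0000 0.0000 0.0000 0.0000 0.0000
18.9340 13.7846 8.1840 2.0926 0.0000 0.0000 0.0000 0.0000 0.0000 0.0000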